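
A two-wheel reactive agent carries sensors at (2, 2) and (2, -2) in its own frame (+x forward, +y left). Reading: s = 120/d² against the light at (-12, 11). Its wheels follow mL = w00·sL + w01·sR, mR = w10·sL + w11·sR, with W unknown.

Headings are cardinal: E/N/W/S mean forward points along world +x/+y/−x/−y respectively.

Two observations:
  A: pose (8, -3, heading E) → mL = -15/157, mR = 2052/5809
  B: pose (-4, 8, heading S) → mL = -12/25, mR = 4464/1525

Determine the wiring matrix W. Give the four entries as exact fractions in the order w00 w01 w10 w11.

-1/2 0 1 1

obs A: pose=(8,-3,E) → sL=30/157, sR=6/37, mL=-15/157, mR=2052/5809
obs B: pose=(-4,8,S) → sL=24/25, sR=120/61, mL=-12/25, mR=4464/1525
sensor matrix S = [[30/157, 6/37], [24/25, 120/61]]; det S = 1950912/8858725
solve [mL_A; mL_B] = S·[w00; w01] and [mR_A; mR_B] = S·[w10; w11]:
  w00 = -1/2, w01 = 0, w10 = 1, w11 = 1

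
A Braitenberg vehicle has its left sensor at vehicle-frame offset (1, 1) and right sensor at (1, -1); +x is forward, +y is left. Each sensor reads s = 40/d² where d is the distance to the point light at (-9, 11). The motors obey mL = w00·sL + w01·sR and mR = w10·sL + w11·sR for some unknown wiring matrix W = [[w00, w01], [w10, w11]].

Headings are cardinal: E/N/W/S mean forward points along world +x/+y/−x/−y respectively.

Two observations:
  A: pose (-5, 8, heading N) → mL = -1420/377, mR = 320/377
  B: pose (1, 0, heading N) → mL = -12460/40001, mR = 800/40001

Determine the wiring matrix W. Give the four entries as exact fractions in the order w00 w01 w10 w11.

obs A: pose=(-5,8,N) → sL=40/13, sR=40/29, mL=-1420/377, mR=320/377
obs B: pose=(1,0,N) → sL=40/181, sR=40/221, mL=-12460/40001, mR=800/40001
sensor matrix S = [[40/13, 40/29], [40/181, 40/221]]; det S = 3801600/15080377
solve [mL_A; mL_B] = S·[w00; w01] and [mR_A; mR_B] = S·[w10; w11]:
  w00 = -1, w01 = -1/2, w10 = 1/2, w11 = -1/2

-1 -1/2 1/2 -1/2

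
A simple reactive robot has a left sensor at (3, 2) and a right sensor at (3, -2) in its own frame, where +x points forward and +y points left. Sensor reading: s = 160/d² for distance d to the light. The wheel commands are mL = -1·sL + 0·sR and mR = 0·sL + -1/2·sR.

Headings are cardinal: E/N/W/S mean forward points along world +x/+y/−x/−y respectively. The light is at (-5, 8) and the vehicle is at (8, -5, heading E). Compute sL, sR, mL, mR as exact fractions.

left sensor world pos  = (11, -3); dL² = 377
right sensor world pos = (11, -7); dR² = 481
sL = 160/377 = 160/377
sR = 160/481 = 160/481
mL = -1·sL + 0·sR = -160/377
mR = 0·sL + -1/2·sR = -80/481

160/377 160/481 -160/377 -80/481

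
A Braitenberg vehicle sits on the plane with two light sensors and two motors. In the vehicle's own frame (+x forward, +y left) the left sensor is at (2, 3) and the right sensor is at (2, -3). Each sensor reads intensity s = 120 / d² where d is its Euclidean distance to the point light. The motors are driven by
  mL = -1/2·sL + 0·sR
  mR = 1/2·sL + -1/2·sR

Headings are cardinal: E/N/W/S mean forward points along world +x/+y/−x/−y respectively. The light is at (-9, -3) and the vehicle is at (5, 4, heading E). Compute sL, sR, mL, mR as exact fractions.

30/89 15/34 -15/89 -315/6052

left sensor world pos  = (7, 7); dL² = 356
right sensor world pos = (7, 1); dR² = 272
sL = 120/356 = 30/89
sR = 120/272 = 15/34
mL = -1/2·sL + 0·sR = -15/89
mR = 1/2·sL + -1/2·sR = -315/6052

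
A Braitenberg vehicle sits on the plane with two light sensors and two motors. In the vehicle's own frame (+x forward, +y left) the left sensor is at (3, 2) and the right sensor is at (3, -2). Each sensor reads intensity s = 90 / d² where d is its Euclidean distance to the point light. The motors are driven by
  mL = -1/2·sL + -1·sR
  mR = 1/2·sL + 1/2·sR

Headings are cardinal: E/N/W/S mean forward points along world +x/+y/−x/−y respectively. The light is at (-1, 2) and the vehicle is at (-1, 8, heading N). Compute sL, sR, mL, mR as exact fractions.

left sensor world pos  = (-3, 11); dL² = 85
right sensor world pos = (1, 11); dR² = 85
sL = 90/85 = 18/17
sR = 90/85 = 18/17
mL = -1/2·sL + -1·sR = -27/17
mR = 1/2·sL + 1/2·sR = 18/17

18/17 18/17 -27/17 18/17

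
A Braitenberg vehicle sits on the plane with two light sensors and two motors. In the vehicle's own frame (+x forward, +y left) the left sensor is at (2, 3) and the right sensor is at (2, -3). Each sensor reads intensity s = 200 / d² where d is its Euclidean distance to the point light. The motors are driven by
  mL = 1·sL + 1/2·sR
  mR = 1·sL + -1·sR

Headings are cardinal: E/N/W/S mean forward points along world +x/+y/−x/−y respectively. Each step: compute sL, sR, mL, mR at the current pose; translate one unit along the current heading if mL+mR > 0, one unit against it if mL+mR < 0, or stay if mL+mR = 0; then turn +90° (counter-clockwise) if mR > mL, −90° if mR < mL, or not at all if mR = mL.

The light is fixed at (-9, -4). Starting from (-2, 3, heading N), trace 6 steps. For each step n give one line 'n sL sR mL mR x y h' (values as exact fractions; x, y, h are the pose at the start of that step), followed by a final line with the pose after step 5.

0 200/97 200/181 45900/17557 16800/17557 -2 3 N
1 100/101 100/53 10350/5353 -4800/5353 -2 4 E
2 200/157 200/61 27900/9577 -19200/9577 -1 4 S
3 50/13 25/17 2025/442 525/221 -1 3 W
4 200/97 200/181 45900/17557 16800/17557 -2 3 N
5 100/101 100/53 10350/5353 -4800/5353 -2 4 E
final -1 4 S

n=0: pose=(-2,3,N); sL=200/97, sR=200/181; mL=45900/17557, mR=16800/17557; mL+mR=62700/17557 → advance +1; mR−mL=-300/181 → turn -1·90°
n=1: pose=(-2,4,E); sL=100/101, sR=100/53; mL=10350/5353, mR=-4800/5353; mL+mR=5550/5353 → advance +1; mR−mL=-150/53 → turn -1·90°
n=2: pose=(-1,4,S); sL=200/157, sR=200/61; mL=27900/9577, mR=-19200/9577; mL+mR=8700/9577 → advance +1; mR−mL=-300/61 → turn -1·90°
n=3: pose=(-1,3,W); sL=50/13, sR=25/17; mL=2025/442, mR=525/221; mL+mR=3075/442 → advance +1; mR−mL=-75/34 → turn -1·90°
n=4: pose=(-2,3,N); sL=200/97, sR=200/181; mL=45900/17557, mR=16800/17557; mL+mR=62700/17557 → advance +1; mR−mL=-300/181 → turn -1·90°
n=5: pose=(-2,4,E); sL=100/101, sR=100/53; mL=10350/5353, mR=-4800/5353; mL+mR=5550/5353 → advance +1; mR−mL=-150/53 → turn -1·90°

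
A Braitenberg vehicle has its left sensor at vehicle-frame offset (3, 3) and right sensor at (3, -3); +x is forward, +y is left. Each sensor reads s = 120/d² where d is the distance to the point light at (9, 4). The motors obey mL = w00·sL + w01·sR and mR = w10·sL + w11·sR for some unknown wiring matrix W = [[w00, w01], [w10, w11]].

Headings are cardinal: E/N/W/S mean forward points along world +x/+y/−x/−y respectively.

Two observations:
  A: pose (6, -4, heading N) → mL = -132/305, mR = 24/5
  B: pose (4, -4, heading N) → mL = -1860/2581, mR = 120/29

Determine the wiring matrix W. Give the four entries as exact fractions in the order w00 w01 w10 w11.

obs A: pose=(6,-4,N) → sL=120/61, sR=24/5, mL=-132/305, mR=24/5
obs B: pose=(4,-4,N) → sL=120/89, sR=120/29, mL=-1860/2581, mR=120/29
sensor matrix S = [[120/61, 24/5], [120/89, 120/29]]; det S = 262656/157441
solve [mL_A; mL_B] = S·[w00; w01] and [mR_A; mR_B] = S·[w10; w11]:
  w00 = 1, w01 = -1/2, w10 = 0, w11 = 1

1 -1/2 0 1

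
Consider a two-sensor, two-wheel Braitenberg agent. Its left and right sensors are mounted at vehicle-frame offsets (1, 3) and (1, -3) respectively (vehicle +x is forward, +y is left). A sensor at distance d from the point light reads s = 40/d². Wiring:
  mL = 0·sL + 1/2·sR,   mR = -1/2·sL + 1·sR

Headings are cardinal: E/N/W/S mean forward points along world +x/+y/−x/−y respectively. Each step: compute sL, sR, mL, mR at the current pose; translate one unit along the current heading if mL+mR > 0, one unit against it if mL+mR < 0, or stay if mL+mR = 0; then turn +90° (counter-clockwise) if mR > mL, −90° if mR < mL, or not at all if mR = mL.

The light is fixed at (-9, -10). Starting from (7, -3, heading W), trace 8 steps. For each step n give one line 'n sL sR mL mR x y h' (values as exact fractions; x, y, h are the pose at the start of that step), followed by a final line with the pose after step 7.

n=0: pose=(7,-3,W); sL=40/241, sR=8/65; mL=4/65, mR=628/15665; mL+mR=1592/15665 → advance +1; mR−mL=-336/15665 → turn -1·90°
n=1: pose=(6,-3,N); sL=5/26, sR=10/97; mL=5/97, mR=35/5044; mL+mR=295/5044 → advance +1; mR−mL=-225/5044 → turn -1·90°
n=2: pose=(6,-2,E); sL=40/377, sR=40/281; mL=20/281, mR=9460/105937; mL+mR=17000/105937 → advance +1; mR−mL=1920/105937 → turn +1·90°
n=3: pose=(7,-2,N); sL=4/25, sR=20/221; mL=10/221, mR=58/5525; mL+mR=308/5525 → advance +1; mR−mL=-192/5525 → turn -1·90°
n=4: pose=(7,-1,E); sL=40/433, sR=8/65; mL=4/65, mR=2164/28145; mL+mR=3896/28145 → advance +1; mR−mL=432/28145 → turn +1·90°
n=5: pose=(8,-1,N); sL=5/37, sR=2/25; mL=1/25, mR=23/1850; mL+mR=97/1850 → advance +1; mR−mL=-51/1850 → turn -1·90°
n=6: pose=(8,0,E); sL=40/493, sR=40/373; mL=20/373, mR=12260/183889; mL+mR=22120/183889 → advance +1; mR−mL=2400/183889 → turn +1·90°
n=7: pose=(9,0,N); sL=20/173, sR=20/281; mL=10/281, mR=650/48613; mL+mR=2380/48613 → advance +1; mR−mL=-1080/48613 → turn -1·90°

0 40/241 8/65 4/65 628/15665 7 -3 W
1 5/26 10/97 5/97 35/5044 6 -3 N
2 40/377 40/281 20/281 9460/105937 6 -2 E
3 4/25 20/221 10/221 58/5525 7 -2 N
4 40/433 8/65 4/65 2164/28145 7 -1 E
5 5/37 2/25 1/25 23/1850 8 -1 N
6 40/493 40/373 20/373 12260/183889 8 0 E
7 20/173 20/281 10/281 650/48613 9 0 N
final 9 1 E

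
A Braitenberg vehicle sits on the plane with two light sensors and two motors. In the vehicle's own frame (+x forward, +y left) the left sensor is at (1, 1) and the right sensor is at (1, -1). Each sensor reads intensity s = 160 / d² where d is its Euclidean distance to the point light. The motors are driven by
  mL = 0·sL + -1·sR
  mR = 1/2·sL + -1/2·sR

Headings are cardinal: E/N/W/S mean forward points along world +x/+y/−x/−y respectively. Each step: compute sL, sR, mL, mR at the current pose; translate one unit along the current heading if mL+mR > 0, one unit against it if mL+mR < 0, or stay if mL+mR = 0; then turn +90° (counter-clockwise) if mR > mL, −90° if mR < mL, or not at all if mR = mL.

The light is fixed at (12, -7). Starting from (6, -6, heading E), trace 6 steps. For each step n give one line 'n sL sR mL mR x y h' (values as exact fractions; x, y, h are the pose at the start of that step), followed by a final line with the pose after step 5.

n=0: pose=(6,-6,E); sL=160/29, sR=32/5; mL=-32/5, mR=-64/145; mL+mR=-992/145 → advance -1; mR−mL=864/145 → turn +1·90°
n=1: pose=(5,-6,N); sL=40/17, sR=4; mL=-4, mR=-14/17; mL+mR=-82/17 → advance -1; mR−mL=54/17 → turn +1·90°
n=2: pose=(5,-7,W); sL=32/13, sR=32/13; mL=-32/13, mR=0; mL+mR=-32/13 → advance -1; mR−mL=32/13 → turn +1·90°
n=3: pose=(6,-7,S); sL=80/13, sR=16/5; mL=-16/5, mR=96/65; mL+mR=-112/65 → advance -1; mR−mL=304/65 → turn +1·90°
n=4: pose=(6,-6,E); sL=160/29, sR=32/5; mL=-32/5, mR=-64/145; mL+mR=-992/145 → advance -1; mR−mL=864/145 → turn +1·90°
n=5: pose=(5,-6,N); sL=40/17, sR=4; mL=-4, mR=-14/17; mL+mR=-82/17 → advance -1; mR−mL=54/17 → turn +1·90°

0 160/29 32/5 -32/5 -64/145 6 -6 E
1 40/17 4 -4 -14/17 5 -6 N
2 32/13 32/13 -32/13 0 5 -7 W
3 80/13 16/5 -16/5 96/65 6 -7 S
4 160/29 32/5 -32/5 -64/145 6 -6 E
5 40/17 4 -4 -14/17 5 -6 N
final 5 -7 W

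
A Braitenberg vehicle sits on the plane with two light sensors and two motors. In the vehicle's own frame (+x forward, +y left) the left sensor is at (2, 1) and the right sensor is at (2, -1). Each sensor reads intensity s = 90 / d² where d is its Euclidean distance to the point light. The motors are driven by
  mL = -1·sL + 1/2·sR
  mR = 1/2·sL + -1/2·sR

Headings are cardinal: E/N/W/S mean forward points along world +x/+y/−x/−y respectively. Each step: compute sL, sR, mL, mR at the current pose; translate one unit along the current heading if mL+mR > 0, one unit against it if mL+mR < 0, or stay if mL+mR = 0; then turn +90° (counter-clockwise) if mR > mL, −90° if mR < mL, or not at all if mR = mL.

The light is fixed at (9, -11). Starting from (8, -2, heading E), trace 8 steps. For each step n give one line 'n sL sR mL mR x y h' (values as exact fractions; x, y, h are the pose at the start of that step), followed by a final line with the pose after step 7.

n=0: pose=(8,-2,E); sL=90/101, sR=18/13; mL=-261/1313, mR=-324/1313; mL+mR=-45/101 → advance -1; mR−mL=-63/1313 → turn -1·90°
n=1: pose=(7,-2,S); sL=9/5, sR=45/29; mL=-297/290, mR=18/145; mL+mR=-9/10 → advance -1; mR−mL=333/290 → turn +1·90°
n=2: pose=(7,-1,E); sL=90/121, sR=10/9; mL=-205/1089, mR=-200/1089; mL+mR=-45/121 → advance -1; mR−mL=5/1089 → turn +1·90°
n=3: pose=(6,-1,N); sL=9/16, sR=45/74; mL=-153/592, mR=-27/1184; mL+mR=-9/32 → advance -1; mR−mL=279/1184 → turn +1·90°
n=4: pose=(6,-2,W); sL=90/89, sR=18/25; mL=-1449/2225, mR=324/2225; mL+mR=-45/89 → advance -1; mR−mL=1773/2225 → turn +1·90°
n=5: pose=(7,-2,S); sL=9/5, sR=45/29; mL=-297/290, mR=18/145; mL+mR=-9/10 → advance -1; mR−mL=333/290 → turn +1·90°
n=6: pose=(7,-1,E); sL=90/121, sR=10/9; mL=-205/1089, mR=-200/1089; mL+mR=-45/121 → advance -1; mR−mL=5/1089 → turn +1·90°
n=7: pose=(6,-1,N); sL=9/16, sR=45/74; mL=-153/592, mR=-27/1184; mL+mR=-9/32 → advance -1; mR−mL=279/1184 → turn +1·90°

0 90/101 18/13 -261/1313 -324/1313 8 -2 E
1 9/5 45/29 -297/290 18/145 7 -2 S
2 90/121 10/9 -205/1089 -200/1089 7 -1 E
3 9/16 45/74 -153/592 -27/1184 6 -1 N
4 90/89 18/25 -1449/2225 324/2225 6 -2 W
5 9/5 45/29 -297/290 18/145 7 -2 S
6 90/121 10/9 -205/1089 -200/1089 7 -1 E
7 9/16 45/74 -153/592 -27/1184 6 -1 N
final 6 -2 W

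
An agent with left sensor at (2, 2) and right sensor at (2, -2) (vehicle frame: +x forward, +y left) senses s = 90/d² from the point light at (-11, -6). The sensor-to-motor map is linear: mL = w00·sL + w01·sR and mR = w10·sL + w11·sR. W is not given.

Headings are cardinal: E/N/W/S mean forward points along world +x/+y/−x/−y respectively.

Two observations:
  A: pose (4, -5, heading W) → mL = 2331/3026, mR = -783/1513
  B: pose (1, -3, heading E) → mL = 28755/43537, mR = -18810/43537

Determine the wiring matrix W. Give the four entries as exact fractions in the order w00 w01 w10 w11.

1/2 1 -1/2 -1/2

obs A: pose=(4,-5,W) → sL=9/17, sR=45/89, mL=2331/3026, mR=-783/1513
obs B: pose=(1,-3,E) → sL=90/221, sR=90/197, mL=28755/43537, mR=-18810/43537
sensor matrix S = [[9/17, 45/89], [90/221, 90/197]]; det S = 139320/3874793
solve [mL_A; mL_B] = S·[w00; w01] and [mR_A; mR_B] = S·[w10; w11]:
  w00 = 1/2, w01 = 1, w10 = -1/2, w11 = -1/2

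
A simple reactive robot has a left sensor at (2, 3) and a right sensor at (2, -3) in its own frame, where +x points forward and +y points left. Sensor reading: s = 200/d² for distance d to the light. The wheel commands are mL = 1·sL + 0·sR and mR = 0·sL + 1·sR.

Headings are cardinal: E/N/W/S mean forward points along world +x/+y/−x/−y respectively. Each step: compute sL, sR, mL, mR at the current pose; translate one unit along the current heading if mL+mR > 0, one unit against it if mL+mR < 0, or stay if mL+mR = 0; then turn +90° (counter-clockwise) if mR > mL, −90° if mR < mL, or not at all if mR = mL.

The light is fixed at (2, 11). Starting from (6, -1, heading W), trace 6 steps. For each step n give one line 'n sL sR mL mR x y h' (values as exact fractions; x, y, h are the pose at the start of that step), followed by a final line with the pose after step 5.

0 200/229 40/17 200/229 40/17 6 -1 W
1 25/29 50/49 25/29 50/49 5 -1 S
2 8/5 200/281 8/5 200/281 5 -2 E
3 100/137 100/113 100/137 100/113 6 -2 S
4 200/157 8/13 200/157 8/13 6 -3 E
5 5/8 10/13 5/8 10/13 7 -3 S
final 7 -4 E

n=0: pose=(6,-1,W); sL=200/229, sR=40/17; mL=200/229, mR=40/17; mL+mR=12560/3893 → advance +1; mR−mL=5760/3893 → turn +1·90°
n=1: pose=(5,-1,S); sL=25/29, sR=50/49; mL=25/29, mR=50/49; mL+mR=2675/1421 → advance +1; mR−mL=225/1421 → turn +1·90°
n=2: pose=(5,-2,E); sL=8/5, sR=200/281; mL=8/5, mR=200/281; mL+mR=3248/1405 → advance +1; mR−mL=-1248/1405 → turn -1·90°
n=3: pose=(6,-2,S); sL=100/137, sR=100/113; mL=100/137, mR=100/113; mL+mR=25000/15481 → advance +1; mR−mL=2400/15481 → turn +1·90°
n=4: pose=(6,-3,E); sL=200/157, sR=8/13; mL=200/157, mR=8/13; mL+mR=3856/2041 → advance +1; mR−mL=-1344/2041 → turn -1·90°
n=5: pose=(7,-3,S); sL=5/8, sR=10/13; mL=5/8, mR=10/13; mL+mR=145/104 → advance +1; mR−mL=15/104 → turn +1·90°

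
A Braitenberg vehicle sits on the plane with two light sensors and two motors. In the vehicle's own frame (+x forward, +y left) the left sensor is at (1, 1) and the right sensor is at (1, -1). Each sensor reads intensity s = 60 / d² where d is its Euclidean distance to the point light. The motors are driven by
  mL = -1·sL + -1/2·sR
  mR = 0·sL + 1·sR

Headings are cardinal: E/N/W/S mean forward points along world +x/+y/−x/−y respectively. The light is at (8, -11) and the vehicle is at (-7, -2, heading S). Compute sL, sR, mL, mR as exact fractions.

3/13 3/16 -135/416 3/16

left sensor world pos  = (-6, -3); dL² = 260
right sensor world pos = (-8, -3); dR² = 320
sL = 60/260 = 3/13
sR = 60/320 = 3/16
mL = -1·sL + -1/2·sR = -135/416
mR = 0·sL + 1·sR = 3/16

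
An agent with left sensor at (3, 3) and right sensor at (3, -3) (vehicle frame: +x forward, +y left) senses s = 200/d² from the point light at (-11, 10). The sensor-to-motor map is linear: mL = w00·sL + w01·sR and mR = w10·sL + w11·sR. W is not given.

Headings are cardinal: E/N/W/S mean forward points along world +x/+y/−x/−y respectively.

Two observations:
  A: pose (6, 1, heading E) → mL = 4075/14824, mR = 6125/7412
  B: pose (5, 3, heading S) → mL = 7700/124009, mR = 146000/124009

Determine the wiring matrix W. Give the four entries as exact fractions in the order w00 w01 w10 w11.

1 -1/2 1 1

obs A: pose=(6,1,E) → sL=50/109, sR=25/68, mL=4075/14824, mR=6125/7412
obs B: pose=(5,3,S) → sL=200/461, sR=200/269, mL=7700/124009, mR=146000/124009
sensor matrix S = [[50/109, 25/68], [200/461, 200/269]]; det S = 41718750/229788677
solve [mL_A; mL_B] = S·[w00; w01] and [mR_A; mR_B] = S·[w10; w11]:
  w00 = 1, w01 = -1/2, w10 = 1, w11 = 1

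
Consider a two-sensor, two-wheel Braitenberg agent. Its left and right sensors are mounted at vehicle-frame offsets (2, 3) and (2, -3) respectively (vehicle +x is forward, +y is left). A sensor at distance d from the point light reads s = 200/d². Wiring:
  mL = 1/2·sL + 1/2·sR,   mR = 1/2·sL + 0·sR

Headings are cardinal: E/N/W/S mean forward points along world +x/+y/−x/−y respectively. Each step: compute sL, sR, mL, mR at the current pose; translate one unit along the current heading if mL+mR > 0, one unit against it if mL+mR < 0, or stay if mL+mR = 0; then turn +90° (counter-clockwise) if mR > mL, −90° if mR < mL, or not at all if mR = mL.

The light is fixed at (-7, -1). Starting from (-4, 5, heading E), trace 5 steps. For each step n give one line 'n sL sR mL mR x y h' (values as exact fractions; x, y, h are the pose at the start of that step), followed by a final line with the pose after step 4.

n=0: pose=(-4,5,E); sL=100/53, sR=100/17; mL=3500/901, mR=50/53; mL+mR=4350/901 → advance +1; mR−mL=-50/17 → turn -1·90°
n=1: pose=(-3,5,S); sL=40/13, sR=200/17; mL=1640/221, mR=20/13; mL+mR=1980/221 → advance +1; mR−mL=-100/17 → turn -1·90°
n=2: pose=(-3,4,W); sL=25, sR=50/17; mL=475/34, mR=25/2; mL+mR=450/17 → advance +1; mR−mL=-25/17 → turn -1·90°
n=3: pose=(-4,4,N); sL=200/49, sR=40/17; mL=2680/833, mR=100/49; mL+mR=4380/833 → advance +1; mR−mL=-20/17 → turn -1·90°
n=4: pose=(-4,5,E); sL=100/53, sR=100/17; mL=3500/901, mR=50/53; mL+mR=4350/901 → advance +1; mR−mL=-50/17 → turn -1·90°

0 100/53 100/17 3500/901 50/53 -4 5 E
1 40/13 200/17 1640/221 20/13 -3 5 S
2 25 50/17 475/34 25/2 -3 4 W
3 200/49 40/17 2680/833 100/49 -4 4 N
4 100/53 100/17 3500/901 50/53 -4 5 E
final -3 5 S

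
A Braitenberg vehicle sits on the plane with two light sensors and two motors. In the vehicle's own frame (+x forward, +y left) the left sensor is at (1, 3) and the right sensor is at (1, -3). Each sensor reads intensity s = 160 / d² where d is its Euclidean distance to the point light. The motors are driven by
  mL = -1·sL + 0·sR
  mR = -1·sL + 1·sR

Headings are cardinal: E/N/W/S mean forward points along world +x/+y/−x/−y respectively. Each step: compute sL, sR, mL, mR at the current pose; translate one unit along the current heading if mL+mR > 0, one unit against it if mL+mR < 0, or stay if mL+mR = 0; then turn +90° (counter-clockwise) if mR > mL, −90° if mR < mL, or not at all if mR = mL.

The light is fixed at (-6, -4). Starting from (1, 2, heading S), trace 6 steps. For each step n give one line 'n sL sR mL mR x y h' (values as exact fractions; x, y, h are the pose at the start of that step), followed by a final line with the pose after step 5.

n=0: pose=(1,2,S); sL=32/25, sR=160/41; mL=-32/25, mR=2688/1025; mL+mR=1376/1025 → advance +1; mR−mL=160/41 → turn +1·90°
n=1: pose=(1,1,E); sL=5/4, sR=40/17; mL=-5/4, mR=75/68; mL+mR=-5/34 → advance -1; mR−mL=40/17 → turn +1·90°
n=2: pose=(0,1,N); sL=32/9, sR=160/117; mL=-32/9, mR=-256/117; mL+mR=-224/39 → advance -1; mR−mL=160/117 → turn +1·90°
n=3: pose=(0,0,W); sL=80/13, sR=80/37; mL=-80/13, mR=-1920/481; mL+mR=-4880/481 → advance -1; mR−mL=80/37 → turn +1·90°
n=4: pose=(1,0,S); sL=160/109, sR=32/5; mL=-160/109, mR=2688/545; mL+mR=1888/545 → advance +1; mR−mL=32/5 → turn +1·90°
n=5: pose=(1,-1,E); sL=8/5, sR=5/2; mL=-8/5, mR=9/10; mL+mR=-7/10 → advance -1; mR−mL=5/2 → turn +1·90°

0 32/25 160/41 -32/25 2688/1025 1 2 S
1 5/4 40/17 -5/4 75/68 1 1 E
2 32/9 160/117 -32/9 -256/117 0 1 N
3 80/13 80/37 -80/13 -1920/481 0 0 W
4 160/109 32/5 -160/109 2688/545 1 0 S
5 8/5 5/2 -8/5 9/10 1 -1 E
final 0 -1 N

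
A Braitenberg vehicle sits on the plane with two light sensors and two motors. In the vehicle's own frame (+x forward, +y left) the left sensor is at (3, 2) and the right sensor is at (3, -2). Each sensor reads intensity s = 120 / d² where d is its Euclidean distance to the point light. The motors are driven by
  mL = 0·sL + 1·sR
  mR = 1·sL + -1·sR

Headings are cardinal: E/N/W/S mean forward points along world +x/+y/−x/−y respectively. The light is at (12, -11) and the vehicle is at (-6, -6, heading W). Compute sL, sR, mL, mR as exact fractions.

4/15 12/49 12/49 16/735

left sensor world pos  = (-9, -8); dL² = 450
right sensor world pos = (-9, -4); dR² = 490
sL = 120/450 = 4/15
sR = 120/490 = 12/49
mL = 0·sL + 1·sR = 12/49
mR = 1·sL + -1·sR = 16/735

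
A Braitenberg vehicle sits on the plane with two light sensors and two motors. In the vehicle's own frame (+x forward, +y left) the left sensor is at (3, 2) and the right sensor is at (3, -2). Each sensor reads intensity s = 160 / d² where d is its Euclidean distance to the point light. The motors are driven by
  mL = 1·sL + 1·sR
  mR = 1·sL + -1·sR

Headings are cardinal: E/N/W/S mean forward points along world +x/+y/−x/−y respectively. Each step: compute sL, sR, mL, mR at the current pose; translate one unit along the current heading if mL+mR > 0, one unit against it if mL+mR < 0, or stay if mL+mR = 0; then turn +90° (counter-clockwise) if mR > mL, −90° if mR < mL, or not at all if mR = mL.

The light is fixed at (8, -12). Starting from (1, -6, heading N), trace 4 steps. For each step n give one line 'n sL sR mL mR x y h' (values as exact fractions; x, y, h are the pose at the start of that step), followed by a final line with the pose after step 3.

n=0: pose=(1,-6,N); sL=80/81, sR=80/53; mL=10720/4293, mR=-2240/4293; mL+mR=160/81 → advance +1; mR−mL=-160/53 → turn -1·90°
n=1: pose=(1,-5,E); sL=160/97, sR=160/41; mL=22080/3977, mR=-8960/3977; mL+mR=320/97 → advance +1; mR−mL=-320/41 → turn -1·90°
n=2: pose=(2,-5,S); sL=5, sR=2; mL=7, mR=3; mL+mR=10 → advance +1; mR−mL=-4 → turn -1·90°
n=3: pose=(2,-6,W); sL=160/97, sR=32/29; mL=7744/2813, mR=1536/2813; mL+mR=320/97 → advance +1; mR−mL=-64/29 → turn -1·90°

0 80/81 80/53 10720/4293 -2240/4293 1 -6 N
1 160/97 160/41 22080/3977 -8960/3977 1 -5 E
2 5 2 7 3 2 -5 S
3 160/97 32/29 7744/2813 1536/2813 2 -6 W
final 1 -6 N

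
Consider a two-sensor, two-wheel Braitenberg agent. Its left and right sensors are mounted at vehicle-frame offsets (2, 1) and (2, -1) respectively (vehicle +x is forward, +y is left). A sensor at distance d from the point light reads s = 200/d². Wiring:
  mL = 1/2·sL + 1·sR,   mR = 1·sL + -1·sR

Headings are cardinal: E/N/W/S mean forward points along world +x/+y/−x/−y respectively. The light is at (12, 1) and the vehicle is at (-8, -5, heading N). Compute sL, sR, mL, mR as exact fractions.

left sensor world pos  = (-9, -3); dL² = 457
right sensor world pos = (-7, -3); dR² = 377
sL = 200/457 = 200/457
sR = 200/377 = 200/377
mL = 1/2·sL + 1·sR = 129100/172289
mR = 1·sL + -1·sR = -16000/172289

200/457 200/377 129100/172289 -16000/172289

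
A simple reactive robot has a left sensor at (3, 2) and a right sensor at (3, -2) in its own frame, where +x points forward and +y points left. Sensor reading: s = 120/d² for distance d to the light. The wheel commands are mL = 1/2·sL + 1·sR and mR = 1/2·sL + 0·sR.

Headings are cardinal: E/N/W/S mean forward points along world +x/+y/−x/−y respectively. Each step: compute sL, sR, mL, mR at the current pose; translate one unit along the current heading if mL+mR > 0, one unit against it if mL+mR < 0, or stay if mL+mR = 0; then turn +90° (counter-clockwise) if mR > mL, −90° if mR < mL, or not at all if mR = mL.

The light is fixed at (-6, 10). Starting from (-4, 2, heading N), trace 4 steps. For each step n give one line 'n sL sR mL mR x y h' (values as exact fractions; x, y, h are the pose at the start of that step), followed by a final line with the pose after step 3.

n=0: pose=(-4,2,N); sL=24/5, sR=120/41; mL=1092/205, mR=12/5; mL+mR=1584/205 → advance +1; mR−mL=-120/41 → turn -1·90°
n=1: pose=(-4,3,E); sL=12/5, sR=60/53; mL=618/265, mR=6/5; mL+mR=936/265 → advance +1; mR−mL=-60/53 → turn -1·90°
n=2: pose=(-3,3,S); sL=24/25, sR=120/101; mL=4212/2525, mR=12/25; mL+mR=5424/2525 → advance +1; mR−mL=-120/101 → turn -1·90°
n=3: pose=(-3,2,W); sL=6/5, sR=10/3; mL=59/15, mR=3/5; mL+mR=68/15 → advance +1; mR−mL=-10/3 → turn -1·90°

0 24/5 120/41 1092/205 12/5 -4 2 N
1 12/5 60/53 618/265 6/5 -4 3 E
2 24/25 120/101 4212/2525 12/25 -3 3 S
3 6/5 10/3 59/15 3/5 -3 2 W
final -4 2 N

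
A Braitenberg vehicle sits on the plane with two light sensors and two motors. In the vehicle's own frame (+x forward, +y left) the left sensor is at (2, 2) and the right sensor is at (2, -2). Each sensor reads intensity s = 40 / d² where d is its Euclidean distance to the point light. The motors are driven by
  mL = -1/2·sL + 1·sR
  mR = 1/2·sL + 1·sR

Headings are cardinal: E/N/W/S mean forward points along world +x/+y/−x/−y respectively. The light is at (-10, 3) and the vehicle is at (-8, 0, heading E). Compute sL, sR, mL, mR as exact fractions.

left sensor world pos  = (-6, 2); dL² = 17
right sensor world pos = (-6, -2); dR² = 41
sL = 40/17 = 40/17
sR = 40/41 = 40/41
mL = -1/2·sL + 1·sR = -140/697
mR = 1/2·sL + 1·sR = 1500/697

40/17 40/41 -140/697 1500/697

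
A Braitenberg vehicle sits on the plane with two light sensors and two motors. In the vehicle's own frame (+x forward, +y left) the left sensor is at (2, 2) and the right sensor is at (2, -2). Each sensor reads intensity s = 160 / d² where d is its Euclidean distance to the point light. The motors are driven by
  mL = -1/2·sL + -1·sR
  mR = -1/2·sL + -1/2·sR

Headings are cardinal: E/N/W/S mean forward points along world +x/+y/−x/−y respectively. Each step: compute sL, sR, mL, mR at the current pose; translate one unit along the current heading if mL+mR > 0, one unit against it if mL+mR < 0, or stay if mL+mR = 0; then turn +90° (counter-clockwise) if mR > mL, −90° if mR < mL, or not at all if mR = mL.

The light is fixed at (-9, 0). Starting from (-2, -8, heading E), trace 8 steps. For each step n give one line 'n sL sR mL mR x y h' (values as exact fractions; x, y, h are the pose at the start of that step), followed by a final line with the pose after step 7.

n=0: pose=(-2,-8,E); sL=160/117, sR=160/181; mL=-33200/21177, mR=-23840/21177; mL+mR=-57040/21177 → advance -1; mR−mL=80/181 → turn +1·90°
n=1: pose=(-3,-8,N); sL=40/13, sR=8/5; mL=-204/65, mR=-152/65; mL+mR=-356/65 → advance -1; mR−mL=4/5 → turn +1·90°
n=2: pose=(-3,-9,W); sL=160/137, sR=32/13; mL=-5424/1781, mR=-3232/1781; mL+mR=-8656/1781 → advance -1; mR−mL=16/13 → turn +1·90°
n=3: pose=(-2,-9,S); sL=80/101, sR=80/73; mL=-11000/7373, mR=-6960/7373; mL+mR=-17960/7373 → advance -1; mR−mL=40/73 → turn +1·90°
n=4: pose=(-2,-8,E); sL=160/117, sR=160/181; mL=-33200/21177, mR=-23840/21177; mL+mR=-57040/21177 → advance -1; mR−mL=80/181 → turn +1·90°
n=5: pose=(-3,-8,N); sL=40/13, sR=8/5; mL=-204/65, mR=-152/65; mL+mR=-356/65 → advance -1; mR−mL=4/5 → turn +1·90°
n=6: pose=(-3,-9,W); sL=160/137, sR=32/13; mL=-5424/1781, mR=-3232/1781; mL+mR=-8656/1781 → advance -1; mR−mL=16/13 → turn +1·90°
n=7: pose=(-2,-9,S); sL=80/101, sR=80/73; mL=-11000/7373, mR=-6960/7373; mL+mR=-17960/7373 → advance -1; mR−mL=40/73 → turn +1·90°

0 160/117 160/181 -33200/21177 -23840/21177 -2 -8 E
1 40/13 8/5 -204/65 -152/65 -3 -8 N
2 160/137 32/13 -5424/1781 -3232/1781 -3 -9 W
3 80/101 80/73 -11000/7373 -6960/7373 -2 -9 S
4 160/117 160/181 -33200/21177 -23840/21177 -2 -8 E
5 40/13 8/5 -204/65 -152/65 -3 -8 N
6 160/137 32/13 -5424/1781 -3232/1781 -3 -9 W
7 80/101 80/73 -11000/7373 -6960/7373 -2 -9 S
final -2 -8 E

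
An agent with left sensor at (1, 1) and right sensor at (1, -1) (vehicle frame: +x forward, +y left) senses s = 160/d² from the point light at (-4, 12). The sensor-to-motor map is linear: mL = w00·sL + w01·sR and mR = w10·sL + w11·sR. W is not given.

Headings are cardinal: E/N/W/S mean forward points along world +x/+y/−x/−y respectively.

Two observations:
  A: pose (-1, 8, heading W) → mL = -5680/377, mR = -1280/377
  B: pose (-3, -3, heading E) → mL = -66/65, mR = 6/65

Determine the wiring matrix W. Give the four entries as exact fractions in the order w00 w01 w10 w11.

obs A: pose=(-1,8,W) → sL=160/29, sR=160/13, mL=-5680/377, mR=-1280/377
obs B: pose=(-3,-3,E) → sL=4/5, sR=8/13, mL=-66/65, mR=6/65
sensor matrix S = [[160/29, 160/13], [4/5, 8/13]]; det S = -2432/377
solve [mL_A; mL_B] = S·[w00; w01] and [mR_A; mR_B] = S·[w10; w11]:
  w00 = -1/2, w01 = -1, w10 = 1/2, w11 = -1/2

-1/2 -1 1/2 -1/2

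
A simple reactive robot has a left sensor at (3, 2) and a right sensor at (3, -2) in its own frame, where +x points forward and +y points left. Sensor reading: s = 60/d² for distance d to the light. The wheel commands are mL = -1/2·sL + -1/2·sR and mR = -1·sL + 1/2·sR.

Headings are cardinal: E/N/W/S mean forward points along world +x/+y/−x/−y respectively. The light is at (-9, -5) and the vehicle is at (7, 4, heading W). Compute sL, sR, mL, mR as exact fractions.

left sensor world pos  = (4, 2); dL² = 218
right sensor world pos = (4, 6); dR² = 290
sL = 60/218 = 30/109
sR = 60/290 = 6/29
mL = -1/2·sL + -1/2·sR = -762/3161
mR = -1·sL + 1/2·sR = -543/3161

30/109 6/29 -762/3161 -543/3161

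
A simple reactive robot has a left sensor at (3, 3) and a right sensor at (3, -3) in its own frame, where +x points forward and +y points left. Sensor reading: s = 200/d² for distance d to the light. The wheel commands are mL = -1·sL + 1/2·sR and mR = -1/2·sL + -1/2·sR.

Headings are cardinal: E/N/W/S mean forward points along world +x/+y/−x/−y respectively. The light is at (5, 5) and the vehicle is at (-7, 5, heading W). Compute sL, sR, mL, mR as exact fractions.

left sensor world pos  = (-10, 2); dL² = 234
right sensor world pos = (-10, 8); dR² = 234
sL = 200/234 = 100/117
sR = 200/234 = 100/117
mL = -1·sL + 1/2·sR = -50/117
mR = -1/2·sL + -1/2·sR = -100/117

100/117 100/117 -50/117 -100/117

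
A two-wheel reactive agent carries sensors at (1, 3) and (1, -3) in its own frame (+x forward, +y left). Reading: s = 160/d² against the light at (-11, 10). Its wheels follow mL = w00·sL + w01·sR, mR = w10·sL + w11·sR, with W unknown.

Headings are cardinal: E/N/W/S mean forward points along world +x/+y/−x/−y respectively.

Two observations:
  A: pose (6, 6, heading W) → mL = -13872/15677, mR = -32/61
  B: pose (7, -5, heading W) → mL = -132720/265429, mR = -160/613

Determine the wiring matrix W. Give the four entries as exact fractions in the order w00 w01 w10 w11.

obs A: pose=(6,6,W) → sL=32/61, sR=160/257, mL=-13872/15677, mR=-32/61
obs B: pose=(7,-5,W) → sL=160/613, sR=160/433, mL=-132720/265429, mR=-160/613
sensor matrix S = [[32/61, 160/257], [160/613, 160/433]]; det S = 130437120/4161130433
solve [mL_A; mL_B] = S·[w00; w01] and [mR_A; mR_B] = S·[w10; w11]:
  w00 = -1/2, w01 = -1, w10 = -1, w11 = 0

-1/2 -1 -1 0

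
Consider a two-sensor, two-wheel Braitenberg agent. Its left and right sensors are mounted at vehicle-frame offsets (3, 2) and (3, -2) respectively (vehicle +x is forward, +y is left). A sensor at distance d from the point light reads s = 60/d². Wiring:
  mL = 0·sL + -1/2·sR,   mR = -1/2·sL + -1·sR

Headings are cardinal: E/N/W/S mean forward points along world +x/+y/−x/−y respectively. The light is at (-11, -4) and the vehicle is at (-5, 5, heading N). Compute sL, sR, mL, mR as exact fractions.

left sensor world pos  = (-7, 8); dL² = 160
right sensor world pos = (-3, 8); dR² = 208
sL = 60/160 = 3/8
sR = 60/208 = 15/52
mL = 0·sL + -1/2·sR = -15/104
mR = -1/2·sL + -1·sR = -99/208

3/8 15/52 -15/104 -99/208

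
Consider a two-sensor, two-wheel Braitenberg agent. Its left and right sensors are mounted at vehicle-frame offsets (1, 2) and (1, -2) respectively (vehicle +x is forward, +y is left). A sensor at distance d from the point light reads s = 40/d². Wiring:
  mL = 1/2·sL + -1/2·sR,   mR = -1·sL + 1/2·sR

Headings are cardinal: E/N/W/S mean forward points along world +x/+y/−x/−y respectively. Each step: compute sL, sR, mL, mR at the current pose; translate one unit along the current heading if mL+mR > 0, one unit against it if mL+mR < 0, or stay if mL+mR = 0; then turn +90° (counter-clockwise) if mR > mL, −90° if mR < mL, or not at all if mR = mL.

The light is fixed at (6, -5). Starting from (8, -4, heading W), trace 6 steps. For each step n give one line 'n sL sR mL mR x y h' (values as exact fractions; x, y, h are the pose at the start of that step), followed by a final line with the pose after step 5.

n=0: pose=(8,-4,W); sL=20, sR=4; mL=8, mR=-18; mL+mR=-10 → advance -1; mR−mL=-26 → turn -1·90°
n=1: pose=(9,-4,N); sL=8, sR=40/29; mL=96/29, mR=-212/29; mL+mR=-4 → advance -1; mR−mL=-308/29 → turn -1·90°
n=2: pose=(9,-5,E); sL=2, sR=2; mL=0, mR=-1; mL+mR=-1 → advance -1; mR−mL=-1 → turn -1·90°
n=3: pose=(8,-5,S); sL=40/17, sR=40; mL=-320/17, mR=300/17; mL+mR=-20/17 → advance -1; mR−mL=620/17 → turn +1·90°
n=4: pose=(8,-4,E); sL=20/9, sR=4; mL=-8/9, mR=-2/9; mL+mR=-10/9 → advance -1; mR−mL=2/3 → turn +1·90°
n=5: pose=(7,-4,N); sL=8, sR=40/13; mL=32/13, mR=-84/13; mL+mR=-4 → advance -1; mR−mL=-116/13 → turn -1·90°

0 20 4 8 -18 8 -4 W
1 8 40/29 96/29 -212/29 9 -4 N
2 2 2 0 -1 9 -5 E
3 40/17 40 -320/17 300/17 8 -5 S
4 20/9 4 -8/9 -2/9 8 -4 E
5 8 40/13 32/13 -84/13 7 -4 N
final 7 -5 E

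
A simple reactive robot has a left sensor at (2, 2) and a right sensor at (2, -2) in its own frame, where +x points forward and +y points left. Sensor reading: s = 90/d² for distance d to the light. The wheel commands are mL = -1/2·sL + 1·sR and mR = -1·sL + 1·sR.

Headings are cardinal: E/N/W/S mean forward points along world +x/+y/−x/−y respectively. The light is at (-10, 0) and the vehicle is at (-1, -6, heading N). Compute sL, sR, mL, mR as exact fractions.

left sensor world pos  = (-3, -4); dL² = 65
right sensor world pos = (1, -4); dR² = 137
sL = 90/65 = 18/13
sR = 90/137 = 90/137
mL = -1/2·sL + 1·sR = -63/1781
mR = -1·sL + 1·sR = -1296/1781

18/13 90/137 -63/1781 -1296/1781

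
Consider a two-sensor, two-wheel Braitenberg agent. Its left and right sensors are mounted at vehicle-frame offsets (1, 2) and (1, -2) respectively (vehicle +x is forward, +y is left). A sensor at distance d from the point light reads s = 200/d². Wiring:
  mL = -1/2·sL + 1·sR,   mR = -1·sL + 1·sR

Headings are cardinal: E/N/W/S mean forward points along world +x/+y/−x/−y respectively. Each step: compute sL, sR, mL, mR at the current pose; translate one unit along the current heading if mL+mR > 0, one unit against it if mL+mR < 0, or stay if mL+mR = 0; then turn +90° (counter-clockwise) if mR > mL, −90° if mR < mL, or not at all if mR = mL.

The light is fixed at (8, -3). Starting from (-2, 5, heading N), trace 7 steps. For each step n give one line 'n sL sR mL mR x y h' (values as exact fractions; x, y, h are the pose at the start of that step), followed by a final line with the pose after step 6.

0 8/9 40/29 244/261 128/261 -2 5 N
1 100/101 20/13 1370/1313 720/1313 -2 6 E
2 200/113 40/37 820/4181 -2880/4181 -1 6 S
3 50/41 50/61 525/2501 -1000/2501 -1 7 W
4 200/221 200/157 28500/34697 12800/34697 0 7 N
5 100/109 20/13 1530/1417 880/1417 0 8 E
6 8/5 200/181 276/905 -448/905 1 8 S
final 1 9 W

n=0: pose=(-2,5,N); sL=8/9, sR=40/29; mL=244/261, mR=128/261; mL+mR=124/87 → advance +1; mR−mL=-4/9 → turn -1·90°
n=1: pose=(-2,6,E); sL=100/101, sR=20/13; mL=1370/1313, mR=720/1313; mL+mR=2090/1313 → advance +1; mR−mL=-50/101 → turn -1·90°
n=2: pose=(-1,6,S); sL=200/113, sR=40/37; mL=820/4181, mR=-2880/4181; mL+mR=-2060/4181 → advance -1; mR−mL=-100/113 → turn -1·90°
n=3: pose=(-1,7,W); sL=50/41, sR=50/61; mL=525/2501, mR=-1000/2501; mL+mR=-475/2501 → advance -1; mR−mL=-25/41 → turn -1·90°
n=4: pose=(0,7,N); sL=200/221, sR=200/157; mL=28500/34697, mR=12800/34697; mL+mR=41300/34697 → advance +1; mR−mL=-100/221 → turn -1·90°
n=5: pose=(0,8,E); sL=100/109, sR=20/13; mL=1530/1417, mR=880/1417; mL+mR=2410/1417 → advance +1; mR−mL=-50/109 → turn -1·90°
n=6: pose=(1,8,S); sL=8/5, sR=200/181; mL=276/905, mR=-448/905; mL+mR=-172/905 → advance -1; mR−mL=-4/5 → turn -1·90°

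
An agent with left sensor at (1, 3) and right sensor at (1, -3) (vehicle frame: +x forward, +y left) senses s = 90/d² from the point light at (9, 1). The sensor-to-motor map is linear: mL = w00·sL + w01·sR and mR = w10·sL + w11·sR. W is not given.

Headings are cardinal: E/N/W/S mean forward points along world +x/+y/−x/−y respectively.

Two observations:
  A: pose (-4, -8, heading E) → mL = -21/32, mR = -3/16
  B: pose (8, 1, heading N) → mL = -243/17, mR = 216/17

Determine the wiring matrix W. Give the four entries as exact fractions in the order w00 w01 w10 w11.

-1 -1/2 -1 1

obs A: pose=(-4,-8,E) → sL=1/2, sR=5/16, mL=-21/32, mR=-3/16
obs B: pose=(8,1,N) → sL=90/17, sR=18, mL=-243/17, mR=216/17
sensor matrix S = [[1/2, 5/16], [90/17, 18]]; det S = 999/136
solve [mL_A; mL_B] = S·[w00; w01] and [mR_A; mR_B] = S·[w10; w11]:
  w00 = -1, w01 = -1/2, w10 = -1, w11 = 1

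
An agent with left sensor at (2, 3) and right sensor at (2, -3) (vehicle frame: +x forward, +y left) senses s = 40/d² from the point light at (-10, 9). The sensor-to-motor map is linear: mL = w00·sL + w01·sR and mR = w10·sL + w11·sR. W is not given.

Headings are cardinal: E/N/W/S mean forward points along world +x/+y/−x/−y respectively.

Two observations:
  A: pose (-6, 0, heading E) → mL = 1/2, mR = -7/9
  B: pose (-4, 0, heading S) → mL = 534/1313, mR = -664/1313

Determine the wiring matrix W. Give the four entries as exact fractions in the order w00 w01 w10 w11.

obs A: pose=(-6,0,E) → sL=5/9, sR=2/9, mL=1/2, mR=-7/9
obs B: pose=(-4,0,S) → sL=20/101, sR=4/13, mL=534/1313, mR=-664/1313
sensor matrix S = [[5/9, 2/9], [20/101, 4/13]]; det S = 500/3939
solve [mL_A; mL_B] = S·[w00; w01] and [mR_A; mR_B] = S·[w10; w11]:
  w00 = 1/2, w01 = 1, w10 = -1, w11 = -1

1/2 1 -1 -1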